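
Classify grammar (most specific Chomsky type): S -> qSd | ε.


Single nonterminal LHS, but q^n d^n is not regular
Classification: Type 2 (Context-Free)


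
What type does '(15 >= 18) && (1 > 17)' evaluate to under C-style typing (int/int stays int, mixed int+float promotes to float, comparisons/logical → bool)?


Operand types: bool && bool
Rule: logical operators take bool operands and yield bool
Result type: bool


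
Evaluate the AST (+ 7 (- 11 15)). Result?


Evaluate inner: (- 11 15) = -4
Evaluate root: (+ 7 -4) = 3
Result: 3


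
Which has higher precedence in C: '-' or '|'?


'-' is additive (level 9); '|' is bitwise OR (level 3)
Higher level binds tighter
'-' has higher precedence than '|'


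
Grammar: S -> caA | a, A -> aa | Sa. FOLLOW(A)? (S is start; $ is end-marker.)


$ ∈ FOLLOW(S). For each A -> αBβ: add FIRST(β)\{ε} to FOLLOW(B); if β nullable, add FOLLOW(A).
FOLLOW(A) = {$, a}


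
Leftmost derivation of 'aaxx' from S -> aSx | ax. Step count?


Derivation: S => aSx => aaxx
Steps: 2


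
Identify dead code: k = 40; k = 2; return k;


first assignment to k is overwritten before any read
Dead: 'k = 40'


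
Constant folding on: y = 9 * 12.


9 * 12 = 108 at compile time
Optimized: y = 108


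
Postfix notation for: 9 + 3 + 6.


Left to right (same or higher precedence on left)
Postfix: 9 3 + 6 +


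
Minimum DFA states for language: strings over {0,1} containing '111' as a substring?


KMP-style automaton: 3 progress states + 1 absorbing accept = 4
Minimal DFA: 4 states


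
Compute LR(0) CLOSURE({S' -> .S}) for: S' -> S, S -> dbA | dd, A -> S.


Start: S' -> .S
For each item with dot before a nonterminal B, add B -> .γ for every B-production
Closure: [S' -> .S, S -> .dbA, S -> .dd]


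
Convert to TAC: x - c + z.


Break into single-operator statements:
t1 = x - c
t2 = t1 + z


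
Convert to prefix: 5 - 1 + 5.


left-to-right (same/higher precedence on left): tree is (+ (- 5 1) 5)
Prefix: + - 5 1 5


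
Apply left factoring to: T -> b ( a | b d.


Common prefix: 'b'
Factored: T -> b T', T' -> ( a | d


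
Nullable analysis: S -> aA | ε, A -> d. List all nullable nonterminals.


A nonterminal is nullable iff some alternative derives ε (directly, or every symbol in it is nullable)
Nullable: {S}


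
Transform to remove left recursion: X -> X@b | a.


Left-recursive alternatives: X@b; non-recursive: a
Introduce X': X -> aX', X' -> @bX' | ε


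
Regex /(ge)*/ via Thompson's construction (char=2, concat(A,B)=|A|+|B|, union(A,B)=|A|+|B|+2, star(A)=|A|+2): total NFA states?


Syntax tree has 2 char leaf(s), 0 union(s), 1 star(s)
chars contribute 2×2 = 4; each union adds +2; each star adds +2
Total: 4 + 0 + 2 = 6 states


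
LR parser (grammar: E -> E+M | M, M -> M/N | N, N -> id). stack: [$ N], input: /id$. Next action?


'N' (not preceded by M/) is the handle for M -> N
Action: reduce (M -> N)


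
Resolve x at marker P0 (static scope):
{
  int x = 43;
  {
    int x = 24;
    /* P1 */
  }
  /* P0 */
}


x declared in the same block as P0
x = 43


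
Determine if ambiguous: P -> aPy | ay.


balanced a^n…y^n: each string has a unique parse
Unambiguous


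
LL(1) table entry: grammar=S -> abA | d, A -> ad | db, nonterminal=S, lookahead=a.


For [S, a]: 'a' ∈ FIRST(abA)
Entry: S -> abA


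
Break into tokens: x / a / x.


Scan left to right, longest-match per lexeme
Tokens: ID(x), OP(/), ID(a), OP(/), ID(x)


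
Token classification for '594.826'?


Pattern: digits with a decimal point
Type: FLOAT_LITERAL


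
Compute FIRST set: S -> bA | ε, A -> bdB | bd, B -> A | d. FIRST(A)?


Per alternative of A: FIRST(bdB) = {b}; FIRST(bd) = {b}
FIRST(A) = {b}


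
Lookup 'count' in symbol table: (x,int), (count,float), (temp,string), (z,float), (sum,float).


Lookup 'count' → type float


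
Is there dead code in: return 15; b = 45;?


statement follows a return and is unreachable
Dead: 'b = 45'


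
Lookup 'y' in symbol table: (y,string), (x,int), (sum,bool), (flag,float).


Lookup 'y' → type string


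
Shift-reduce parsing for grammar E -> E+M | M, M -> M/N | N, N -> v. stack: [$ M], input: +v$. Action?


lookahead ∉ {/} so M won't extend; reduce E -> M
Action: reduce (E -> M)


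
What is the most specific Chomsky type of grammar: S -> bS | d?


Right-linear: every RHS is a terminal or a terminal followed by one nonterminal
Classification: Type 3 (Regular)


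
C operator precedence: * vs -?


'*' is multiplicative (level 10); '-' is additive (level 9)
Higher level binds tighter
'*' has higher precedence than '-'


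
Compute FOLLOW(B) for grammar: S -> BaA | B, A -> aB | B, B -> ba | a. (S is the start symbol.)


$ ∈ FOLLOW(S). For each A -> αBβ: add FIRST(β)\{ε} to FOLLOW(B); if β nullable, add FOLLOW(A).
FOLLOW(B) = {$, a}


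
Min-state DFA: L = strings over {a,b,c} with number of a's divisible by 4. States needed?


Track (count of a) mod 4: states 0..3, accept at 0
Minimal DFA: 4 states


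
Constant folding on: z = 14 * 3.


14 * 3 = 42 at compile time
Optimized: z = 42


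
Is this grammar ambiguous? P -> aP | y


right-linear, alternatives start with distinct terminals 'a' vs 'y': unique leftmost derivation
Unambiguous


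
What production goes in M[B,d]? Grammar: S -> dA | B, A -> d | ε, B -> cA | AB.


For [B, d]: 'd' ∈ FIRST(AB)
Entry: B -> AB


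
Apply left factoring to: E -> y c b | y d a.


Common prefix: 'y'
Factored: E -> y E', E' -> c b | d a


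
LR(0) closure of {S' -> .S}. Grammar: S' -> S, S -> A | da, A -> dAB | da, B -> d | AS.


Start: S' -> .S
For each item with dot before a nonterminal B, add B -> .γ for every B-production
Closure: [S' -> .S, S -> .A, S -> .da, A -> .dAB, A -> .da]


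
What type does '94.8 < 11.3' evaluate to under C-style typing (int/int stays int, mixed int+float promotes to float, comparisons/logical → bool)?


Operand types: float < float
Rule: comparison yields bool
Result type: bool


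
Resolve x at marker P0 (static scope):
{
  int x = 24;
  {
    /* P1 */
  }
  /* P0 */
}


x declared in the same block as P0
x = 24


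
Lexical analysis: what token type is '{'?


Pattern: delimiter/punctuation
Type: PUNCTUATION


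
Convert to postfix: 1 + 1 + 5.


Left to right (same or higher precedence on left)
Postfix: 1 1 + 5 +


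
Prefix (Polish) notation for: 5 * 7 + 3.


left-to-right (same/higher precedence on left): tree is (+ (* 5 7) 3)
Prefix: + * 5 7 3


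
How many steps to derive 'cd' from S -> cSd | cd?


Derivation: S => cd
Steps: 1


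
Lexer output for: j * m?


Scan left to right, longest-match per lexeme
Tokens: ID(j), OP(*), ID(m)


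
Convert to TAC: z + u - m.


Break into single-operator statements:
t1 = z + u
t2 = t1 - m


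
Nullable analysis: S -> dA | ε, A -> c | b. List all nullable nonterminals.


A nonterminal is nullable iff some alternative derives ε (directly, or every symbol in it is nullable)
Nullable: {S}


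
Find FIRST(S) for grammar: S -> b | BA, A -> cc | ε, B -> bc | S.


Per alternative of S: FIRST(b) = {b}; FIRST(BA) = {b}
FIRST(S) = {b}


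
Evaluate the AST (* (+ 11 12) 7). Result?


Evaluate inner: (+ 11 12) = 23
Evaluate root: (* 23 7) = 161
Result: 161


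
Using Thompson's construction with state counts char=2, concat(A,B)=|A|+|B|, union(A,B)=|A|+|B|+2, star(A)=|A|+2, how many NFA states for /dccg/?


Syntax tree has 4 char leaf(s), 0 union(s), 0 star(s)
chars contribute 4×2 = 8; each union adds +2; each star adds +2
Total: 8 + 0 + 0 = 8 states


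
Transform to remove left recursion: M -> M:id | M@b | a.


Left-recursive alternatives: M:id, M@b; non-recursive: a
Introduce M': M -> aM', M' -> :idM' | @bM' | ε


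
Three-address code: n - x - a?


Break into single-operator statements:
t1 = n - x
t2 = t1 - a


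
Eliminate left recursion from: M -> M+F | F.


Left-recursive alternatives: M+F; non-recursive: F
Introduce M': M -> FM', M' -> +FM' | ε


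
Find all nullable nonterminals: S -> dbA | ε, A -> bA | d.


A nonterminal is nullable iff some alternative derives ε (directly, or every symbol in it is nullable)
Nullable: {S}


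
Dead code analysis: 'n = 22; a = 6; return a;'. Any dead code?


n is assigned but never read
Dead: 'n = 22'


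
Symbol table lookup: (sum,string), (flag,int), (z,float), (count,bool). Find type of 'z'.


Lookup 'z' → type float


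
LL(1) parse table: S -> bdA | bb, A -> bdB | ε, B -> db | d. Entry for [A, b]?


For [A, b]: 'b' ∈ FIRST(bdB)
Entry: A -> bdB


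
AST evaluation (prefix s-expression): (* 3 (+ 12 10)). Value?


Evaluate inner: (+ 12 10) = 22
Evaluate root: (* 3 22) = 66
Result: 66


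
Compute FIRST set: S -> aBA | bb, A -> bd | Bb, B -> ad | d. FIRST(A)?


Per alternative of A: FIRST(bd) = {b}; FIRST(Bb) = {a, d}
FIRST(A) = {a, b, d}


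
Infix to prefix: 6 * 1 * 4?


left-to-right (same/higher precedence on left): tree is (* (* 6 1) 4)
Prefix: * * 6 1 4


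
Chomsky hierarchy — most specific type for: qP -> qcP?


LHS has context (more than one symbol) and |LHS| ≤ |RHS|
Classification: Type 1 (Context-Sensitive)


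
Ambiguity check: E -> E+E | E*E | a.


'a+a*a' has two parse trees (no precedence encoded between + and *)
Ambiguous


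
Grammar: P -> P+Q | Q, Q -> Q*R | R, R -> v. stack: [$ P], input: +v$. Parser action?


shift '+' to continue P -> P+Q
Action: shift


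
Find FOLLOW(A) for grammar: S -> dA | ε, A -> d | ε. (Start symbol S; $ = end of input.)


$ ∈ FOLLOW(S). For each A -> αBβ: add FIRST(β)\{ε} to FOLLOW(B); if β nullable, add FOLLOW(A).
FOLLOW(A) = {$}


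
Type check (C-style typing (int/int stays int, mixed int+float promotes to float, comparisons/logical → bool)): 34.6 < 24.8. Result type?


Operand types: float < float
Rule: comparison yields bool
Result type: bool


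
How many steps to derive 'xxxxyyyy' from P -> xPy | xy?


Derivation: P => xPy => xxPyy => xxxPyyy => xxxxyyyy
Steps: 4


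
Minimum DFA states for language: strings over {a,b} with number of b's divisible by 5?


Track (count of b) mod 5: states 0..4, accept at 0
Minimal DFA: 5 states


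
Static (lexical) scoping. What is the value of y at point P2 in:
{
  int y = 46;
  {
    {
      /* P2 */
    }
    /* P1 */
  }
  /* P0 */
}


P2's block does not declare y; resolves to the enclosing declaration at depth 0
y = 46


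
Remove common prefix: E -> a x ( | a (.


Common prefix: 'a'
Factored: E -> a E', E' -> x ( | (


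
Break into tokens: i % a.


Scan left to right, longest-match per lexeme
Tokens: ID(i), OP(%), ID(a)


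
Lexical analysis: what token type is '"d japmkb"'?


Pattern: double-quoted sequence
Type: STRING_LITERAL


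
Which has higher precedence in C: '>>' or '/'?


'/' is multiplicative (level 10); '>>' is shift (level 8)
Higher level binds tighter
'/' has higher precedence than '>>'


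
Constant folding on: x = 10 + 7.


10 + 7 = 17 at compile time
Optimized: x = 17


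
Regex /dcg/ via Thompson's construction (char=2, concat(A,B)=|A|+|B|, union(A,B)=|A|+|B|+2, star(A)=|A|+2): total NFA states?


Syntax tree has 3 char leaf(s), 0 union(s), 0 star(s)
chars contribute 3×2 = 6; each union adds +2; each star adds +2
Total: 6 + 0 + 0 = 6 states


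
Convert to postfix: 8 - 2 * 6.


* has higher precedence, evaluate 2*6 first
Postfix: 8 2 6 * -


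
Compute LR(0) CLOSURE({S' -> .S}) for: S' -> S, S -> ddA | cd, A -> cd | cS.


Start: S' -> .S
For each item with dot before a nonterminal B, add B -> .γ for every B-production
Closure: [S' -> .S, S -> .ddA, S -> .cd]


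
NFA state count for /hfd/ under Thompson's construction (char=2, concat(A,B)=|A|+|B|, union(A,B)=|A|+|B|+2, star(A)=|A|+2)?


Syntax tree has 3 char leaf(s), 0 union(s), 0 star(s)
chars contribute 3×2 = 6; each union adds +2; each star adds +2
Total: 6 + 0 + 0 = 6 states


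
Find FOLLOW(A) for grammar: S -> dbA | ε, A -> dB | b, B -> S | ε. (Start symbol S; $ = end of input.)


$ ∈ FOLLOW(S). For each A -> αBβ: add FIRST(β)\{ε} to FOLLOW(B); if β nullable, add FOLLOW(A).
FOLLOW(A) = {$}


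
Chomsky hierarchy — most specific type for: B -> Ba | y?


Left-linear: every RHS is a terminal or one nonterminal followed by a terminal
Classification: Type 3 (Regular)


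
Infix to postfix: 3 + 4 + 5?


Left to right (same or higher precedence on left)
Postfix: 3 4 + 5 +


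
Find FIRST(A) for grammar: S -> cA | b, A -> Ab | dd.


Per alternative of A: FIRST(Ab) = {d}; FIRST(dd) = {d}
FIRST(A) = {d}


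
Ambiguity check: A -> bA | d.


right-linear, alternatives start with distinct terminals 'b' vs 'd': unique leftmost derivation
Unambiguous


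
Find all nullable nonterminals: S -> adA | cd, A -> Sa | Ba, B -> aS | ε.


A nonterminal is nullable iff some alternative derives ε (directly, or every symbol in it is nullable)
Nullable: {B}


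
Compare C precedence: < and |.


'<' is relational (level 7); '|' is bitwise OR (level 3)
Higher level binds tighter
'<' has higher precedence than '|'


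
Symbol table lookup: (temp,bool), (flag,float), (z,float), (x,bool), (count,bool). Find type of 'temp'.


Lookup 'temp' → type bool


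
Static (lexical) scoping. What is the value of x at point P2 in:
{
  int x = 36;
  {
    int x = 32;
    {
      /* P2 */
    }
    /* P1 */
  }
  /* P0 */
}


P2's block does not declare x; resolves to the enclosing declaration at depth 1
x = 32


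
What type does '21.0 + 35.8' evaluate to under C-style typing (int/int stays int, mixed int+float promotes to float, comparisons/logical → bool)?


Operand types: float + float
Rule: mixed int/float promotes to float; int/int stays int
Result type: float


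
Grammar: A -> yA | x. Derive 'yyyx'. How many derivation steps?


Derivation: A => yA => yyA => yyyA => yyyx
Steps: 4


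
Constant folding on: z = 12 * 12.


12 * 12 = 144 at compile time
Optimized: z = 144


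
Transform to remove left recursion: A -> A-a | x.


Left-recursive alternatives: A-a; non-recursive: x
Introduce A': A -> xA', A' -> -aA' | ε


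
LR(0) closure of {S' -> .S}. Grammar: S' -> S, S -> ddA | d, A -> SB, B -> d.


Start: S' -> .S
For each item with dot before a nonterminal B, add B -> .γ for every B-production
Closure: [S' -> .S, S -> .ddA, S -> .d]


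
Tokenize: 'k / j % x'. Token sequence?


Scan left to right, longest-match per lexeme
Tokens: ID(k), OP(/), ID(j), OP(%), ID(x)


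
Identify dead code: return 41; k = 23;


statement follows a return and is unreachable
Dead: 'k = 23'


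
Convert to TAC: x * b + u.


Break into single-operator statements:
t1 = x * b
t2 = t1 + u


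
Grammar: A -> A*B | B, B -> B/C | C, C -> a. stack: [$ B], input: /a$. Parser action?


shift '/' to continue B -> B/C
Action: shift


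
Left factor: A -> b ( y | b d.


Common prefix: 'b'
Factored: A -> b A', A' -> ( y | d


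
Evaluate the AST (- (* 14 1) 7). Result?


Evaluate inner: (* 14 1) = 14
Evaluate root: (- 14 7) = 7
Result: 7


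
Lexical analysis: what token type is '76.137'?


Pattern: digits with a decimal point
Type: FLOAT_LITERAL


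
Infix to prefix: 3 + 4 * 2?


'*' binds tighter: tree is (+ 3 (* 4 2))
Prefix: + 3 * 4 2


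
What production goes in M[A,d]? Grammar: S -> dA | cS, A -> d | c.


For [A, d]: 'd' ∈ FIRST(d)
Entry: A -> d


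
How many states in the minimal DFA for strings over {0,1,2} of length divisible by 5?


Track length mod 5: states 0..4, accept at 0
Minimal DFA: 5 states


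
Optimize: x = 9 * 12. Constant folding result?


9 * 12 = 108 at compile time
Optimized: x = 108


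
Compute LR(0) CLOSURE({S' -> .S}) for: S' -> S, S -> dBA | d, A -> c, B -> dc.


Start: S' -> .S
For each item with dot before a nonterminal B, add B -> .γ for every B-production
Closure: [S' -> .S, S -> .dBA, S -> .d]


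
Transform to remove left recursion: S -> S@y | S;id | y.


Left-recursive alternatives: S@y, S;id; non-recursive: y
Introduce S': S -> yS', S' -> @yS' | ;idS' | ε


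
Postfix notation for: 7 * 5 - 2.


Left to right (same or higher precedence on left)
Postfix: 7 5 * 2 -


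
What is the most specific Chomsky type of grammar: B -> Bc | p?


Left-linear: every RHS is a terminal or one nonterminal followed by a terminal
Classification: Type 3 (Regular)


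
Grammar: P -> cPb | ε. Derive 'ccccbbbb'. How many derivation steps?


Derivation: P => cPb => ccPbb => cccPbbb => ccccPbbbb => ccccbbbb
Steps: 5


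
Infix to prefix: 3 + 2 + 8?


left-to-right (same/higher precedence on left): tree is (+ (+ 3 2) 8)
Prefix: + + 3 2 8


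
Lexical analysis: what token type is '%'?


Pattern: operator symbol
Type: OPERATOR


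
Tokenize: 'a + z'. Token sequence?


Scan left to right, longest-match per lexeme
Tokens: ID(a), OP(+), ID(z)


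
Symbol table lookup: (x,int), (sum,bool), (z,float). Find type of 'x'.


Lookup 'x' → type int


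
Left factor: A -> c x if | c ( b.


Common prefix: 'c'
Factored: A -> c A', A' -> x if | ( b


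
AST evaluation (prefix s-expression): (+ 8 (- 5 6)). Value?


Evaluate inner: (- 5 6) = -1
Evaluate root: (+ 8 -1) = 7
Result: 7


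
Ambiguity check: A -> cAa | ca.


balanced c^n…a^n: each string has a unique parse
Unambiguous


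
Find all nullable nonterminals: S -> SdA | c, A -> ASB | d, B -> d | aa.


A nonterminal is nullable iff some alternative derives ε (directly, or every symbol in it is nullable)
Nullable: {}


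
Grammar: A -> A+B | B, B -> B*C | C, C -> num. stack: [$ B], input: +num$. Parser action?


lookahead ∉ {*} so B won't extend; reduce A -> B
Action: reduce (A -> B)


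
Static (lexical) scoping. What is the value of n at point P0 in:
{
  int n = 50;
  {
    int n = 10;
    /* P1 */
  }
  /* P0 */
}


n declared in the same block as P0
n = 50


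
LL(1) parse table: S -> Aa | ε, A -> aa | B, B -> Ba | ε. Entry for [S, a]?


For [S, a]: 'a' ∈ FIRST(Aa)
Entry: S -> Aa


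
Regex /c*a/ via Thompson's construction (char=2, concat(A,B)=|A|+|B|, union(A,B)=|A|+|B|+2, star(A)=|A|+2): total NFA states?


Syntax tree has 2 char leaf(s), 0 union(s), 1 star(s)
chars contribute 2×2 = 4; each union adds +2; each star adds +2
Total: 4 + 0 + 2 = 6 states


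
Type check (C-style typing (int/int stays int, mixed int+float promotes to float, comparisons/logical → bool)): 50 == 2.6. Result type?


Operand types: int == float
Rule: comparison yields bool
Result type: bool


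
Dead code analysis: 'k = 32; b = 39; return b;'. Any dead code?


k is assigned but never read
Dead: 'k = 32'


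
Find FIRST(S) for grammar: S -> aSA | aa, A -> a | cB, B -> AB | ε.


Per alternative of S: FIRST(aSA) = {a}; FIRST(aa) = {a}
FIRST(S) = {a}


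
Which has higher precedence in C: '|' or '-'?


'-' is additive (level 9); '|' is bitwise OR (level 3)
Higher level binds tighter
'-' has higher precedence than '|'


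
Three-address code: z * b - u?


Break into single-operator statements:
t1 = z * b
t2 = t1 - u


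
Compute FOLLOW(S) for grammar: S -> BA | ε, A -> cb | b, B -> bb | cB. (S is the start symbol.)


$ ∈ FOLLOW(S). For each A -> αBβ: add FIRST(β)\{ε} to FOLLOW(B); if β nullable, add FOLLOW(A).
FOLLOW(S) = {$}


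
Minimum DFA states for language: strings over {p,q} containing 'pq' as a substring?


KMP-style automaton: 2 progress states + 1 absorbing accept = 3
Minimal DFA: 3 states


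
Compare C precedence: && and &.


'&' is bitwise AND (level 5); '&&' is logical AND (level 2)
Higher level binds tighter
'&' has higher precedence than '&&'


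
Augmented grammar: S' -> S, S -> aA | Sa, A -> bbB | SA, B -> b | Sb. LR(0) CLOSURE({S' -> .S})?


Start: S' -> .S
For each item with dot before a nonterminal B, add B -> .γ for every B-production
Closure: [S' -> .S, S -> .aA, S -> .Sa]


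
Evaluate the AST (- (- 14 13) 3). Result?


Evaluate inner: (- 14 13) = 1
Evaluate root: (- 1 3) = -2
Result: -2


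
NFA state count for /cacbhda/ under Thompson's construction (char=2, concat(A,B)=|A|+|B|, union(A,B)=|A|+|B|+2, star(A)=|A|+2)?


Syntax tree has 7 char leaf(s), 0 union(s), 0 star(s)
chars contribute 7×2 = 14; each union adds +2; each star adds +2
Total: 14 + 0 + 0 = 14 states


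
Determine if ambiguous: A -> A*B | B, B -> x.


precedence layered via separate nonterminal B: deterministic
Unambiguous


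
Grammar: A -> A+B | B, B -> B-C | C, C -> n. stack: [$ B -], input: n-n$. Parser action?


no handle; shift 'n'
Action: shift


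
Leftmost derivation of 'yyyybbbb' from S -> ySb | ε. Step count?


Derivation: S => ySb => yySbb => yyySbbb => yyyySbbbb => yyyybbbb
Steps: 5


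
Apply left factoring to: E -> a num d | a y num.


Common prefix: 'a'
Factored: E -> a E', E' -> num d | y num


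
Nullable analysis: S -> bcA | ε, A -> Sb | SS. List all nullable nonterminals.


A nonterminal is nullable iff some alternative derives ε (directly, or every symbol in it is nullable)
Nullable: {A, S}


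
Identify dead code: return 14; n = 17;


statement follows a return and is unreachable
Dead: 'n = 17'


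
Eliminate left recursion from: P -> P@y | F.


Left-recursive alternatives: P@y; non-recursive: F
Introduce P': P -> FP', P' -> @yP' | ε


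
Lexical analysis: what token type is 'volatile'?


Pattern: reserved word
Type: KEYWORD


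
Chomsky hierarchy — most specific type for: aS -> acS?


LHS has context (more than one symbol) and |LHS| ≤ |RHS|
Classification: Type 1 (Context-Sensitive)


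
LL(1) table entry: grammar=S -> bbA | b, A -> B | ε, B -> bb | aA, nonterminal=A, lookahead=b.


For [A, b]: 'b' ∈ FIRST(B)
Entry: A -> B


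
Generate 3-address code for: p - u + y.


Break into single-operator statements:
t1 = p - u
t2 = t1 + y


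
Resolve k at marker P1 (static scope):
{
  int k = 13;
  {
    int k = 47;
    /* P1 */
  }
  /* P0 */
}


k declared in the same block as P1
k = 47


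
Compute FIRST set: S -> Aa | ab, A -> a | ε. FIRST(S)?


Per alternative of S: FIRST(Aa) = {a}; FIRST(ab) = {a}
FIRST(S) = {a}


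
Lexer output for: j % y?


Scan left to right, longest-match per lexeme
Tokens: ID(j), OP(%), ID(y)


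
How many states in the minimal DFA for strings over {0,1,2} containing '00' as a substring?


KMP-style automaton: 2 progress states + 1 absorbing accept = 3
Minimal DFA: 3 states


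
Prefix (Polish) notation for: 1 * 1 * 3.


left-to-right (same/higher precedence on left): tree is (* (* 1 1) 3)
Prefix: * * 1 1 3


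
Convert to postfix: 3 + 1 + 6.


Left to right (same or higher precedence on left)
Postfix: 3 1 + 6 +


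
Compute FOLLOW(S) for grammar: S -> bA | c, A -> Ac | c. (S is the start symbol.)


$ ∈ FOLLOW(S). For each A -> αBβ: add FIRST(β)\{ε} to FOLLOW(B); if β nullable, add FOLLOW(A).
FOLLOW(S) = {$}


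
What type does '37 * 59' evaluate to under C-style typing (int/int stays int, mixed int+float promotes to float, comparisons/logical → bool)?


Operand types: int * int
Rule: mixed int/float promotes to float; int/int stays int
Result type: int


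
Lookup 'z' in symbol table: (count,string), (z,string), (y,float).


Lookup 'z' → type string


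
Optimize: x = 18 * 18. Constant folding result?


18 * 18 = 324 at compile time
Optimized: x = 324


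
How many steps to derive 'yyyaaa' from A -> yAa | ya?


Derivation: A => yAa => yyAaa => yyyaaa
Steps: 3


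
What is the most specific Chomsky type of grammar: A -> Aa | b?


Left-linear: every RHS is a terminal or one nonterminal followed by a terminal
Classification: Type 3 (Regular)


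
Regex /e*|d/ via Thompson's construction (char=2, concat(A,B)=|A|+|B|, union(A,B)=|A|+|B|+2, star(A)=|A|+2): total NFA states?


Syntax tree has 2 char leaf(s), 1 union(s), 1 star(s)
chars contribute 2×2 = 4; each union adds +2; each star adds +2
Total: 4 + 2 + 2 = 8 states


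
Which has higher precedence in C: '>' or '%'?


'%' is multiplicative (level 10); '>' is relational (level 7)
Higher level binds tighter
'%' has higher precedence than '>'


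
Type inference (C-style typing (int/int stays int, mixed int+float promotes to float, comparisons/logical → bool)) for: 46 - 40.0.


Operand types: int - float
Rule: mixed int/float promotes to float; int/int stays int
Result type: float


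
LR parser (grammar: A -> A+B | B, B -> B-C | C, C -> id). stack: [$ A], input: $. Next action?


start symbol A on stack, input exhausted
Action: accept


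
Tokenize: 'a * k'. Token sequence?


Scan left to right, longest-match per lexeme
Tokens: ID(a), OP(*), ID(k)


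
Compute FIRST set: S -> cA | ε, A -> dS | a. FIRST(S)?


Per alternative of S: FIRST(cA) = {c}; FIRST(ε) = {ε}
FIRST(S) = {c, ε}


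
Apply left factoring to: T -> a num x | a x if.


Common prefix: 'a'
Factored: T -> a T', T' -> num x | x if


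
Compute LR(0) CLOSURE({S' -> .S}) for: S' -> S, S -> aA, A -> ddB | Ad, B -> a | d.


Start: S' -> .S
For each item with dot before a nonterminal B, add B -> .γ for every B-production
Closure: [S' -> .S, S -> .aA]


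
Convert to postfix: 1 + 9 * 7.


* has higher precedence, evaluate 9*7 first
Postfix: 1 9 7 * +


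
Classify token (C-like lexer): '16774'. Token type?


Pattern: digits only
Type: INTEGER_LITERAL


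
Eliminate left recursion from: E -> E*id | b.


Left-recursive alternatives: E*id; non-recursive: b
Introduce E': E -> bE', E' -> *idE' | ε


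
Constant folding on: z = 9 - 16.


9 - 16 = -7 at compile time
Optimized: z = -7


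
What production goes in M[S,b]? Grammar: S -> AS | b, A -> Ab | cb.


For [S, b]: 'b' ∈ FIRST(b)
Entry: S -> b


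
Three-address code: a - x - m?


Break into single-operator statements:
t1 = a - x
t2 = t1 - m


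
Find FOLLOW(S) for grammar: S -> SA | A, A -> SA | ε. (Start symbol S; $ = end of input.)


$ ∈ FOLLOW(S). For each A -> αBβ: add FIRST(β)\{ε} to FOLLOW(B); if β nullable, add FOLLOW(A).
FOLLOW(S) = {$}


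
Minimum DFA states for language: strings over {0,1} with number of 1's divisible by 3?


Track (count of 1) mod 3: states 0..2, accept at 0
Minimal DFA: 3 states


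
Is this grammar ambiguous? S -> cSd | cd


balanced c^n…d^n: each string has a unique parse
Unambiguous


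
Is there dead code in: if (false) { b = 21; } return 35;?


condition is constant false, so the whole block is unreachable
Dead: 'if (false) { b = 21; }'


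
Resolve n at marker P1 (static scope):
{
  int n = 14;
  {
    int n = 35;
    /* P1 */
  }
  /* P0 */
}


n declared in the same block as P1
n = 35


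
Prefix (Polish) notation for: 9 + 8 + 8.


left-to-right (same/higher precedence on left): tree is (+ (+ 9 8) 8)
Prefix: + + 9 8 8


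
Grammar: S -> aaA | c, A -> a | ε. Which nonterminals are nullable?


A nonterminal is nullable iff some alternative derives ε (directly, or every symbol in it is nullable)
Nullable: {A}


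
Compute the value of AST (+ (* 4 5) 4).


Evaluate inner: (* 4 5) = 20
Evaluate root: (+ 20 4) = 24
Result: 24


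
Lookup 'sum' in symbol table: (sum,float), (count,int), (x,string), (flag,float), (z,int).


Lookup 'sum' → type float


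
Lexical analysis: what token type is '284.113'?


Pattern: digits with a decimal point
Type: FLOAT_LITERAL


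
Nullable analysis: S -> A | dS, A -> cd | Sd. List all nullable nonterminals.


A nonterminal is nullable iff some alternative derives ε (directly, or every symbol in it is nullable)
Nullable: {}


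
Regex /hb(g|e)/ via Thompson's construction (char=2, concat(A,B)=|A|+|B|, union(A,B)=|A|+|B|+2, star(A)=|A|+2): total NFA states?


Syntax tree has 4 char leaf(s), 1 union(s), 0 star(s)
chars contribute 4×2 = 8; each union adds +2; each star adds +2
Total: 8 + 2 + 0 = 10 states


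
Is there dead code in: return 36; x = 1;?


statement follows a return and is unreachable
Dead: 'x = 1'


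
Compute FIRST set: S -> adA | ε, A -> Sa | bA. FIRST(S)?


Per alternative of S: FIRST(adA) = {a}; FIRST(ε) = {ε}
FIRST(S) = {a, ε}


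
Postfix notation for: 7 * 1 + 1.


Left to right (same or higher precedence on left)
Postfix: 7 1 * 1 +


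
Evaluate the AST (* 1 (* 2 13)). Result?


Evaluate inner: (* 2 13) = 26
Evaluate root: (* 1 26) = 26
Result: 26


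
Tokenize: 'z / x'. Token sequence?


Scan left to right, longest-match per lexeme
Tokens: ID(z), OP(/), ID(x)


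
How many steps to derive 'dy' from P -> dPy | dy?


Derivation: P => dy
Steps: 1


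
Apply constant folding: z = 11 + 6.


11 + 6 = 17 at compile time
Optimized: z = 17


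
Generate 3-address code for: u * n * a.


Break into single-operator statements:
t1 = u * n
t2 = t1 * a


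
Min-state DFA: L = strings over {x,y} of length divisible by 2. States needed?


Track length mod 2: states 0..1, accept at 0
Minimal DFA: 2 states


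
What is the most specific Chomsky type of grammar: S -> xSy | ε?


Single nonterminal LHS, but x^n y^n is not regular
Classification: Type 2 (Context-Free)


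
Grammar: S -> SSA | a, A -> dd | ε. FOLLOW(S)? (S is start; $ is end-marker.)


$ ∈ FOLLOW(S). For each A -> αBβ: add FIRST(β)\{ε} to FOLLOW(B); if β nullable, add FOLLOW(A).
FOLLOW(S) = {$, a, d}


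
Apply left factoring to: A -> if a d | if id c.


Common prefix: 'if'
Factored: A -> if A', A' -> a d | id c


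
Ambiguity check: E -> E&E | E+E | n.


'n&n+n' has two parse trees (no precedence encoded between & and +)
Ambiguous


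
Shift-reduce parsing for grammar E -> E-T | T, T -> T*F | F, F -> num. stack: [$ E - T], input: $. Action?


handle 'E-T' on top; lookahead ∈ FOLLOW(E) = {-, $}
Action: reduce (E -> E-T)


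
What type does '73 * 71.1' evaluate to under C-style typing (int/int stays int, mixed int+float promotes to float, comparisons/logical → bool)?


Operand types: int * float
Rule: mixed int/float promotes to float; int/int stays int
Result type: float


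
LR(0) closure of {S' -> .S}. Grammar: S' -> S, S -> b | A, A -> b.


Start: S' -> .S
For each item with dot before a nonterminal B, add B -> .γ for every B-production
Closure: [S' -> .S, S -> .b, S -> .A, A -> .b]


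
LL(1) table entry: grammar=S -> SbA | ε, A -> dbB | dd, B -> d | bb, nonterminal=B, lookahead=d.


For [B, d]: 'd' ∈ FIRST(d)
Entry: B -> d


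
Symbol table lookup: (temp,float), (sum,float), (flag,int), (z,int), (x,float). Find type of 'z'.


Lookup 'z' → type int


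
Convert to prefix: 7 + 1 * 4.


'*' binds tighter: tree is (+ 7 (* 1 4))
Prefix: + 7 * 1 4


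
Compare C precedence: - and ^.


'-' is additive (level 9); '^' is bitwise XOR (level 4)
Higher level binds tighter
'-' has higher precedence than '^'


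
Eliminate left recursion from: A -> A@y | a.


Left-recursive alternatives: A@y; non-recursive: a
Introduce A': A -> aA', A' -> @yA' | ε


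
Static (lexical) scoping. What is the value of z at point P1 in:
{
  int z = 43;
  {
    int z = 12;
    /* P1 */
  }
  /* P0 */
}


z declared in the same block as P1
z = 12


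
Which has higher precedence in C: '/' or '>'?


'/' is multiplicative (level 10); '>' is relational (level 7)
Higher level binds tighter
'/' has higher precedence than '>'


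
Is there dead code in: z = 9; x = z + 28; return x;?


z is read by x's definition; x is returned
No dead code


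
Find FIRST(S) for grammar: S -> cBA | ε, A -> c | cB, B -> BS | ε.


Per alternative of S: FIRST(cBA) = {c}; FIRST(ε) = {ε}
FIRST(S) = {c, ε}


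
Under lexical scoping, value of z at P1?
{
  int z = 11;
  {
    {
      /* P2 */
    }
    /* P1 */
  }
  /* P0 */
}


P1's block does not declare z; resolves to the enclosing declaration at depth 0
z = 11


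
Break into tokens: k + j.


Scan left to right, longest-match per lexeme
Tokens: ID(k), OP(+), ID(j)


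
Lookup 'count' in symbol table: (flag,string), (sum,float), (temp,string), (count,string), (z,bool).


Lookup 'count' → type string


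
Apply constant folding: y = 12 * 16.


12 * 16 = 192 at compile time
Optimized: y = 192


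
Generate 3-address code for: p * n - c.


Break into single-operator statements:
t1 = p * n
t2 = t1 - c


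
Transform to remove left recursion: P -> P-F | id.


Left-recursive alternatives: P-F; non-recursive: id
Introduce P': P -> idP', P' -> -FP' | ε


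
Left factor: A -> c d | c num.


Common prefix: 'c'
Factored: A -> c A', A' -> d | num


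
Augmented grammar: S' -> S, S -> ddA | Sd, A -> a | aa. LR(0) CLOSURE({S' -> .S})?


Start: S' -> .S
For each item with dot before a nonterminal B, add B -> .γ for every B-production
Closure: [S' -> .S, S -> .ddA, S -> .Sd]


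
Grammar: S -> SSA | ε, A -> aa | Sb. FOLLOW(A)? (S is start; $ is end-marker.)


$ ∈ FOLLOW(S). For each A -> αBβ: add FIRST(β)\{ε} to FOLLOW(B); if β nullable, add FOLLOW(A).
FOLLOW(A) = {$, a, b}


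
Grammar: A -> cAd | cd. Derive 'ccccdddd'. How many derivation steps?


Derivation: A => cAd => ccAdd => cccAddd => ccccdddd
Steps: 4


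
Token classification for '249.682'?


Pattern: digits with a decimal point
Type: FLOAT_LITERAL


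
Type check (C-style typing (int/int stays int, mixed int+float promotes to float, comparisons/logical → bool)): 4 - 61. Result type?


Operand types: int - int
Rule: mixed int/float promotes to float; int/int stays int
Result type: int


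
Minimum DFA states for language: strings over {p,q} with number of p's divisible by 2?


Track (count of p) mod 2: states 0..1, accept at 0
Minimal DFA: 2 states


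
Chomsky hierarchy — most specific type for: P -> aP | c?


Right-linear: every RHS is a terminal or a terminal followed by one nonterminal
Classification: Type 3 (Regular)


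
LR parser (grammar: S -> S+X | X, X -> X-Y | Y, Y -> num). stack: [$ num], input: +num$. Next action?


'num' on top is the handle for Y -> num
Action: reduce (Y -> num)


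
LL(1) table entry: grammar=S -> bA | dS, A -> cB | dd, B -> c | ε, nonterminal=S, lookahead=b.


For [S, b]: 'b' ∈ FIRST(bA)
Entry: S -> bA


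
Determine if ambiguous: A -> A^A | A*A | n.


'n^n*n' has two parse trees (no precedence encoded between ^ and *)
Ambiguous


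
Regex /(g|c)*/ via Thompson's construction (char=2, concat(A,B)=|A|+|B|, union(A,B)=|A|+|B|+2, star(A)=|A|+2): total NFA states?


Syntax tree has 2 char leaf(s), 1 union(s), 1 star(s)
chars contribute 2×2 = 4; each union adds +2; each star adds +2
Total: 4 + 2 + 2 = 8 states


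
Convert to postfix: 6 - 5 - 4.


Left to right (same or higher precedence on left)
Postfix: 6 5 - 4 -


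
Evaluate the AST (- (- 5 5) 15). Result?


Evaluate inner: (- 5 5) = 0
Evaluate root: (- 0 15) = -15
Result: -15


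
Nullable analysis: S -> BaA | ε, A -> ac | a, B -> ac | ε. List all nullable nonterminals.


A nonterminal is nullable iff some alternative derives ε (directly, or every symbol in it is nullable)
Nullable: {B, S}


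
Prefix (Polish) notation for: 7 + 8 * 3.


'*' binds tighter: tree is (+ 7 (* 8 3))
Prefix: + 7 * 8 3


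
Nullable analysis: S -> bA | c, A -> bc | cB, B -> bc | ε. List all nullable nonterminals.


A nonterminal is nullable iff some alternative derives ε (directly, or every symbol in it is nullable)
Nullable: {B}


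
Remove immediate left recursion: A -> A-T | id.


Left-recursive alternatives: A-T; non-recursive: id
Introduce A': A -> idA', A' -> -TA' | ε


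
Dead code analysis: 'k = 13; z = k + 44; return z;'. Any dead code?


k is read by z's definition; z is returned
No dead code


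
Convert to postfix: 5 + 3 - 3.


Left to right (same or higher precedence on left)
Postfix: 5 3 + 3 -


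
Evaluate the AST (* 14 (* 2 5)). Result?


Evaluate inner: (* 2 5) = 10
Evaluate root: (* 14 10) = 140
Result: 140


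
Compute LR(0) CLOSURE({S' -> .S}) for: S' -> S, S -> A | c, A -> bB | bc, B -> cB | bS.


Start: S' -> .S
For each item with dot before a nonterminal B, add B -> .γ for every B-production
Closure: [S' -> .S, S -> .A, S -> .c, A -> .bB, A -> .bc]


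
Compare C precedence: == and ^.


'==' is equality (level 6); '^' is bitwise XOR (level 4)
Higher level binds tighter
'==' has higher precedence than '^'


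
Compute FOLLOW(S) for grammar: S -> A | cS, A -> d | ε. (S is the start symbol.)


$ ∈ FOLLOW(S). For each A -> αBβ: add FIRST(β)\{ε} to FOLLOW(B); if β nullable, add FOLLOW(A).
FOLLOW(S) = {$}


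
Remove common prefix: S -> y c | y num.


Common prefix: 'y'
Factored: S -> y S', S' -> c | num


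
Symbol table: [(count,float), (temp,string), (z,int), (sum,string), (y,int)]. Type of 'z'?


Lookup 'z' → type int


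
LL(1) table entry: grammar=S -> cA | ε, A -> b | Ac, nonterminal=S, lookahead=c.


For [S, c]: 'c' ∈ FIRST(cA)
Entry: S -> cA


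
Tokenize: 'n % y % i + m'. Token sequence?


Scan left to right, longest-match per lexeme
Tokens: ID(n), OP(%), ID(y), OP(%), ID(i), OP(+), ID(m)


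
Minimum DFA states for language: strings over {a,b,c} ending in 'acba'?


Track the longest suffix of input matching a prefix of 'acba': 5 classes (prefixes of length 0..4)
Minimal DFA: 5 states


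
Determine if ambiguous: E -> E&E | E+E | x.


'x&x+x' has two parse trees (no precedence encoded between & and +)
Ambiguous


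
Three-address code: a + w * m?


Break into single-operator statements:
t1 = w * m
t2 = a + t1


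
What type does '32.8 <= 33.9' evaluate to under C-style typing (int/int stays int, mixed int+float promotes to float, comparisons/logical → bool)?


Operand types: float <= float
Rule: comparison yields bool
Result type: bool


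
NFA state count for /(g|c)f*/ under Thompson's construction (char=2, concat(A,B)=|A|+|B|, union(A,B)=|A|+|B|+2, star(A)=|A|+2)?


Syntax tree has 3 char leaf(s), 1 union(s), 1 star(s)
chars contribute 3×2 = 6; each union adds +2; each star adds +2
Total: 6 + 2 + 2 = 10 states


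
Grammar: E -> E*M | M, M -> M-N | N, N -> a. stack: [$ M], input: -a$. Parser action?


shift '-' to continue M -> M-N
Action: shift


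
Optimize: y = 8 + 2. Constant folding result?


8 + 2 = 10 at compile time
Optimized: y = 10


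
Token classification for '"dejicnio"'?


Pattern: double-quoted sequence
Type: STRING_LITERAL


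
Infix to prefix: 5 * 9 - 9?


left-to-right (same/higher precedence on left): tree is (- (* 5 9) 9)
Prefix: - * 5 9 9


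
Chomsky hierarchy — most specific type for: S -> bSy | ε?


Single nonterminal LHS, but b^n y^n is not regular
Classification: Type 2 (Context-Free)


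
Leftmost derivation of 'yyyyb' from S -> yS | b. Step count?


Derivation: S => yS => yyS => yyyS => yyyyS => yyyyb
Steps: 5
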